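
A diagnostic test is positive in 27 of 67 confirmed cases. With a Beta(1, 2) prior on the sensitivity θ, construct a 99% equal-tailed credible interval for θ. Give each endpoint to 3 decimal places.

[0.257, 0.553]

Posterior: Beta(1+27, 2+40) = Beta(28, 42).
Equal-tailed 99% interval: the 0.005 and 0.995 quantiles of Beta(28, 42).
Posterior mean ≈ 0.400, SD ≈ 0.058; a Normal approximation gives roughly [0.250, 0.550].
Exact: F⁻¹(0.005) = 0.257; F⁻¹(0.995) = 0.553.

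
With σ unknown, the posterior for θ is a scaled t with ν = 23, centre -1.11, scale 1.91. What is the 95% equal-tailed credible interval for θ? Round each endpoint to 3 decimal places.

[-5.061, 2.841]

The t_23 distribution is symmetric; the 95% interval is -1.11 ± t·1.91 with t_{0.975,23} = 2.069.
Half-width: 2.069 × 1.91 = 3.951.
-1.11 − 3.951 = -5.061; -1.11 + 3.951 = 2.841.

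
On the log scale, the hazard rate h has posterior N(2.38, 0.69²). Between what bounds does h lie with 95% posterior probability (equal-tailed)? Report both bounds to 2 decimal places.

On the log scale the 95% interval is 2.38 ± 1.960 × 0.69 = [1.0276, 3.7324].
Exponentiate: [e^1.0276, e^3.7324] = [2.79, 41.78].

[2.79, 41.78]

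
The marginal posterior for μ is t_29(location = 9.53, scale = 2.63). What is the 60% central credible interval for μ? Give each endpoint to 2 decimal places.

[7.28, 11.78]

The t_29 distribution is symmetric; the 60% interval is 9.53 ± t·2.63 with t_{0.8,29} = 0.854.
Half-width: 0.854 × 2.63 = 2.25.
9.53 − 2.25 = 7.28; 9.53 + 2.25 = 11.78.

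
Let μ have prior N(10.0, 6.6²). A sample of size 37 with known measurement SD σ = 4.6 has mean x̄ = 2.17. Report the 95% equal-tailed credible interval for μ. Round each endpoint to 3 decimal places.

[0.799, 3.744]

Posterior precision = 1/6.6² + 37/4.6² = 0.0230 + 1.7486 = 1.7715, so posterior SD = 0.7513.
Posterior mean = (10.0/6.6² + 37·2.17/4.6²) / 1.7715 = 2.2715.
Interval: 2.2715 ± 1.960 × 0.7513 → [0.799, 3.744].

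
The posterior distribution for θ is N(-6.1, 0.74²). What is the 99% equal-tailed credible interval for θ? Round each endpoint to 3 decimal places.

[-8.006, -4.194]

The posterior is symmetric, so the 99% equal-tailed interval is θ = -6.1 ± z·0.74 with z = 2.576.
Half-width: 2.576 × 0.74 = 1.906.
-6.1 − 1.906 = -8.006; -6.1 + 1.906 = -4.194.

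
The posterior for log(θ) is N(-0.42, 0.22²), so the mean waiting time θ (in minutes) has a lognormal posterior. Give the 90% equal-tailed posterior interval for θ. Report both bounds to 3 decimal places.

[0.458, 0.944]

On the log scale the 90% interval is -0.42 ± 1.645 × 0.22 = [-0.7819, -0.0581].
Exponentiate: [e^-0.7819, e^-0.0581] = [0.458, 0.944].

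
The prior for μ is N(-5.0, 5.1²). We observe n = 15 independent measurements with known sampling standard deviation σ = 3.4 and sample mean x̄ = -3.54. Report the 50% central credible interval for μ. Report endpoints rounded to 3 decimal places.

Posterior precision = 1/5.1² + 15/3.4² = 0.0384 + 1.2976 = 1.3360, so posterior SD = 0.8652.
Posterior mean = (-5.0/5.1² + 15·-3.54/3.4²) / 1.3360 = -3.5820.
Interval: -3.5820 ± 0.674 × 0.8652 → [-4.166, -2.998].

[-4.166, -2.998]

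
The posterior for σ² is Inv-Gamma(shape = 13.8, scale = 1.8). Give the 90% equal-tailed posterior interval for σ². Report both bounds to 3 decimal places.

Inverse-Gamma(13.8, 1.8) quantiles: F⁻¹(0.05) and F⁻¹(0.95).
Equivalently, 1/σ² ~ Gamma(13.8, rate = 1.8); invert its 0.95 and 0.05 quantiles.
Posterior mean ≈ 0.141, SD ≈ 0.041; a Normal approximation gives roughly [0.073, 0.208].
Exact: lower = 0.088; upper = 0.217.

[0.088, 0.217]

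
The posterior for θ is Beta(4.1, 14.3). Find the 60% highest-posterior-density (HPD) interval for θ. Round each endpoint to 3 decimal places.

[0.119, 0.276]

The posterior is unimodal and skewed, so the HPD interval has equal density at both endpoints and is the shortest 60% interval.
Solving f(0.119) = f(0.276) with F(0.276) − F(0.119) = 0.60 gives [0.119, 0.276].
For comparison, the equal-tailed interval is [0.140, 0.301]; the HPD is narrower and shifted toward the mode.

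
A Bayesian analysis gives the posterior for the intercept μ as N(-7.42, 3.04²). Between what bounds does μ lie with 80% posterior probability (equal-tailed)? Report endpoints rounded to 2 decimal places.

[-11.32, -3.52]

The posterior is symmetric, so the 80% equal-tailed interval is μ = -7.42 ± z·3.04 with z = 1.282.
Half-width: 1.282 × 3.04 = 3.90.
-7.42 − 3.90 = -11.32; -7.42 + 3.90 = -3.52.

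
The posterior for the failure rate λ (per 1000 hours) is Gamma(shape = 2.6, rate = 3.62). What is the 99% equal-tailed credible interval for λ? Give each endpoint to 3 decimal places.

Posterior: Gamma(shape 2.6, rate 3.62).
Equal-tailed 99% interval: Gamma(2.6, 3.62) quantiles at 0.005 and 0.995.
Posterior mean ≈ 0.718, SD ≈ 0.445; a Normal approximation gives roughly [-0.429, 1.866].
Exact: lower = 0.064; upper = 2.364.

[0.064, 2.364]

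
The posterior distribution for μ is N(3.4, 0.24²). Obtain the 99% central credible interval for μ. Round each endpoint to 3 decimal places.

The posterior is symmetric, so the 99% equal-tailed interval is μ = 3.4 ± z·0.24 with z = 2.576.
Half-width: 2.576 × 0.24 = 0.618.
3.4 − 0.618 = 2.782; 3.4 + 0.618 = 4.018.

[2.782, 4.018]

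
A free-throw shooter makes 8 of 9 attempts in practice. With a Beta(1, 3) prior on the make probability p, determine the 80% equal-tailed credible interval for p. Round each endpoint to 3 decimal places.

[0.525, 0.846]

Posterior: Beta(1+8, 3+1) = Beta(9, 4).
Equal-tailed 80% interval: the 0.1 and 0.9 quantiles of Beta(9, 4).
Posterior mean ≈ 0.692, SD ≈ 0.123; a Normal approximation gives roughly [0.534, 0.850].
Exact: F⁻¹(0.1) = 0.525; F⁻¹(0.9) = 0.846.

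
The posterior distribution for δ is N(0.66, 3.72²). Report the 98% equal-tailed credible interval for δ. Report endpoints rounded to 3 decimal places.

[-7.994, 9.314]

The posterior is symmetric, so the 98% equal-tailed interval is δ = 0.66 ± z·3.72 with z = 2.326.
Half-width: 2.326 × 3.72 = 8.654.
0.66 − 8.654 = -7.994; 0.66 + 8.654 = 9.314.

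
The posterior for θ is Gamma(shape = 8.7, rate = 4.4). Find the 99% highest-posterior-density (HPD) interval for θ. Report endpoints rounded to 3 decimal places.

The posterior is unimodal and skewed, so the HPD interval has equal density at both endpoints and is the shortest 99% interval.
Solving f(0.576) = f(3.940) with F(3.940) − F(0.576) = 0.99 gives [0.576, 3.940].
For comparison, the equal-tailed interval is [0.673, 4.124]; the HPD is narrower and shifted toward the mode.

[0.576, 3.940]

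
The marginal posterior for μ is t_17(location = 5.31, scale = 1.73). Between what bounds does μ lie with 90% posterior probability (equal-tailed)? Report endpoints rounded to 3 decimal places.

[2.300, 8.320]

The t_17 distribution is symmetric; the 90% interval is 5.31 ± t·1.73 with t_{0.95,17} = 1.740.
Half-width: 1.740 × 1.73 = 3.010.
5.31 − 3.010 = 2.300; 5.31 + 3.010 = 8.320.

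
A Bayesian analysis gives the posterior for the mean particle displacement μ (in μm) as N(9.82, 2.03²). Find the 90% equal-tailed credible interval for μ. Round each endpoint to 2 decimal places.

The posterior is symmetric, so the 90% equal-tailed interval is μ = 9.82 ± z·2.03 with z = 1.645.
Half-width: 1.645 × 2.03 = 3.34.
9.82 − 3.34 = 6.48; 9.82 + 3.34 = 13.16.

[6.48, 13.16]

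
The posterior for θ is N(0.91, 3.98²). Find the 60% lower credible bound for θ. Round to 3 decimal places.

Need L with P(θ ≥ L) = 0.60: L = 0.91 − z_{0.4}·3.98.
z = 0.253; L = 0.91 − 0.253 × 3.98 = -0.098.

-0.098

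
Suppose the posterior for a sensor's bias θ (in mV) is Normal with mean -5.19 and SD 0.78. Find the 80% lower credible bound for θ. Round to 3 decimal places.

-5.846

Need L with P(θ ≥ L) = 0.80: L = -5.19 − z_{0.2}·0.78.
z = 0.842; L = -5.19 − 0.842 × 0.78 = -5.846.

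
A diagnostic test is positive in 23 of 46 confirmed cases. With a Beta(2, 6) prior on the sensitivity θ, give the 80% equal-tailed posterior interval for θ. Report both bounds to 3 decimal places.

[0.377, 0.550]

Posterior: Beta(2+23, 6+23) = Beta(25, 29).
Equal-tailed 80% interval: the 0.1 and 0.9 quantiles of Beta(25, 29).
Posterior mean ≈ 0.463, SD ≈ 0.067; a Normal approximation gives roughly [0.377, 0.549].
Exact: F⁻¹(0.1) = 0.377; F⁻¹(0.9) = 0.550.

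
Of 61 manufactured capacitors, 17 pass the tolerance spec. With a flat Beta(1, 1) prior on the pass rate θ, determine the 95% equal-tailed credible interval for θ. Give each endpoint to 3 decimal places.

[0.182, 0.402]

Posterior: Beta(1+17, 1+44) = Beta(18, 45).
Equal-tailed 95% interval: the 0.025 and 0.975 quantiles of Beta(18, 45).
Posterior mean ≈ 0.286, SD ≈ 0.056; a Normal approximation gives roughly [0.175, 0.396].
Exact: F⁻¹(0.025) = 0.182; F⁻¹(0.975) = 0.402.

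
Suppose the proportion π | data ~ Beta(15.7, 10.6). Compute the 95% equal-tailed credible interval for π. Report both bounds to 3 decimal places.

[0.408, 0.772]

Posterior: Beta(15.7, 10.6).
Equal-tailed 95% interval: the 0.025 and 0.975 quantiles of Beta(15.7, 10.6).
Posterior mean ≈ 0.597, SD ≈ 0.094; a Normal approximation gives roughly [0.413, 0.781].
Exact: F⁻¹(0.025) = 0.408; F⁻¹(0.975) = 0.772.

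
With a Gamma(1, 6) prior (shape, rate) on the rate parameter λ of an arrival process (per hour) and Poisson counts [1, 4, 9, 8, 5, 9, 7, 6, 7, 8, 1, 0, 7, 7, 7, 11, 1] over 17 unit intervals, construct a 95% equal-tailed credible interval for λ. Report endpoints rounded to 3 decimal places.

[3.498, 5.193]

Posterior: Gamma(1+98, 6+17) = Gamma(99, 23) (shape, rate).
Equal-tailed 95% interval: Gamma(99, 23) quantiles at 0.025 and 0.975.
Posterior mean ≈ 4.304, SD ≈ 0.433; a Normal approximation gives roughly [3.456, 5.152].
Exact: lower = 3.498; upper = 5.193.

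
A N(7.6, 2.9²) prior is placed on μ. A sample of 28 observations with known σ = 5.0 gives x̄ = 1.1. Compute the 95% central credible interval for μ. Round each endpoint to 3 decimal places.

[-0.037, 3.485]

Posterior precision = 1/2.9² + 28/5.0² = 0.1189 + 1.1200 = 1.2389, so posterior SD = 0.8984.
Posterior mean = (7.6/2.9² + 28·1.1/5.0²) / 1.2389 = 1.7238.
Interval: 1.7238 ± 1.960 × 0.8984 → [-0.037, 3.485].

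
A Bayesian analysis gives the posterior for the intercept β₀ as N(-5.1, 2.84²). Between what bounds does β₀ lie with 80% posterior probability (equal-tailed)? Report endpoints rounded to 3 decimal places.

The posterior is symmetric, so the 80% equal-tailed interval is β₀ = -5.1 ± z·2.84 with z = 1.282.
Half-width: 1.282 × 2.84 = 3.640.
-5.1 − 3.640 = -8.740; -5.1 + 3.640 = -1.460.

[-8.740, -1.460]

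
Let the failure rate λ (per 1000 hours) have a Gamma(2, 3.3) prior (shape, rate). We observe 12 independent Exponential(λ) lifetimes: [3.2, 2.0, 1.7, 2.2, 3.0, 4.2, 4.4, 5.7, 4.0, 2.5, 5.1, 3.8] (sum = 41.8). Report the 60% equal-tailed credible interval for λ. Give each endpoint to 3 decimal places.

[0.239, 0.377]

Posterior: Gamma(2+12, 3.3+41.8) = Gamma(14, 45.1) (shape, rate).
Equal-tailed 60% interval: Gamma(14, 45.1) quantiles at 0.2 and 0.8.
Posterior mean ≈ 0.310, SD ≈ 0.083; a Normal approximation gives roughly [0.241, 0.380].
Exact: lower = 0.239; upper = 0.377.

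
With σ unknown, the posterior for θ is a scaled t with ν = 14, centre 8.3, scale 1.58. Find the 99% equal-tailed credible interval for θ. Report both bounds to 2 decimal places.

[3.60, 13.00]

The t_14 distribution is symmetric; the 99% interval is 8.3 ± t·1.58 with t_{0.995,14} = 2.977.
Half-width: 2.977 × 1.58 = 4.70.
8.3 − 4.70 = 3.60; 8.3 + 4.70 = 13.00.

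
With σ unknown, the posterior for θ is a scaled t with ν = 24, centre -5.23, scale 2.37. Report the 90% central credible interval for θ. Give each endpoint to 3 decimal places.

The t_24 distribution is symmetric; the 90% interval is -5.23 ± t·2.37 with t_{0.95,24} = 1.711.
Half-width: 1.711 × 2.37 = 4.055.
-5.23 − 4.055 = -9.285; -5.23 + 4.055 = -1.175.

[-9.285, -1.175]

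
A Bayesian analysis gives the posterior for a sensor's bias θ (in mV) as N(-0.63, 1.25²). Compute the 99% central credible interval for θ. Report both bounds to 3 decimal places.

[-3.850, 2.590]

The posterior is symmetric, so the 99% equal-tailed interval is θ = -0.63 ± z·1.25 with z = 2.576.
Half-width: 2.576 × 1.25 = 3.220.
-0.63 − 3.220 = -3.850; -0.63 + 3.220 = 2.590.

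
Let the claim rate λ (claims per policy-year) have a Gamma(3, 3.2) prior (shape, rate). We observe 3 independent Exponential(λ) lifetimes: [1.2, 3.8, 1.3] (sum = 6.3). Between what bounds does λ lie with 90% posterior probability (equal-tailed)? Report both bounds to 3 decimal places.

[0.275, 1.107]

Posterior: Gamma(3+3, 3.2+6.3) = Gamma(6, 9.5) (shape, rate).
Equal-tailed 90% interval: Gamma(6, 9.5) quantiles at 0.05 and 0.95.
Posterior mean ≈ 0.632, SD ≈ 0.258; a Normal approximation gives roughly [0.207, 1.056].
Exact: lower = 0.275; upper = 1.107.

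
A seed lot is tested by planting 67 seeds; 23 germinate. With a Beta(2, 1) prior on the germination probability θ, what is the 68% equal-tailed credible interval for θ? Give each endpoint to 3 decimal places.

Posterior: Beta(2+23, 1+44) = Beta(25, 45).
Equal-tailed 68% interval: the 0.16 and 0.84 quantiles of Beta(25, 45).
Posterior mean ≈ 0.357, SD ≈ 0.057; a Normal approximation gives roughly [0.301, 0.414].
Exact: F⁻¹(0.16) = 0.300; F⁻¹(0.84) = 0.414.

[0.300, 0.414]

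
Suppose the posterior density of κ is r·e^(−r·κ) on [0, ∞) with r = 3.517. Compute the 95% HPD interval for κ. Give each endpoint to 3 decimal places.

[0.000, 0.852]

The exponential density is strictly decreasing on [0, ∞), so the HPD interval is anchored at 0: [0, q] with P(κ ≤ q) = 0.95.
q = −ln(1 − 0.95) / 3.517 = 2.9957 / 3.517 = 0.852.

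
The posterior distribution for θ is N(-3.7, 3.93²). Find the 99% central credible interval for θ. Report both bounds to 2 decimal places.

The posterior is symmetric, so the 99% equal-tailed interval is θ = -3.7 ± z·3.93 with z = 2.576.
Half-width: 2.576 × 3.93 = 10.12.
-3.7 − 10.12 = -13.82; -3.7 + 10.12 = 6.42.

[-13.82, 6.42]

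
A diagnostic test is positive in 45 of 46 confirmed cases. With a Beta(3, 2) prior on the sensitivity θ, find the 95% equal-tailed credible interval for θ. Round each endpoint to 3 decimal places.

Posterior: Beta(3+45, 2+1) = Beta(48, 3).
Equal-tailed 95% interval: the 0.025 and 0.975 quantiles of Beta(48, 3).
Posterior mean ≈ 0.941, SD ≈ 0.033; a Normal approximation gives roughly [0.877, 1.005].
Exact: F⁻¹(0.025) = 0.863; F⁻¹(0.975) = 0.987.

[0.863, 0.987]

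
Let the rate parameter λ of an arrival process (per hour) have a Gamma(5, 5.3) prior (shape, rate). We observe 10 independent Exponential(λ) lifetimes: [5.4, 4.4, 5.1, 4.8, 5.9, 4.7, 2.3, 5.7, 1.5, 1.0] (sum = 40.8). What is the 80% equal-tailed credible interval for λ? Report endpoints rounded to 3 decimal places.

Posterior: Gamma(5+10, 5.3+40.8) = Gamma(15, 46.1) (shape, rate).
Equal-tailed 80% interval: Gamma(15, 46.1) quantiles at 0.1 and 0.9.
Posterior mean ≈ 0.325, SD ≈ 0.084; a Normal approximation gives roughly [0.218, 0.433].
Exact: lower = 0.223; upper = 0.437.

[0.223, 0.437]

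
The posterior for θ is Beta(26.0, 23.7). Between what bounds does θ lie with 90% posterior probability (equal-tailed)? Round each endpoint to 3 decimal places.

[0.407, 0.638]

Posterior: Beta(26.0, 23.7).
Equal-tailed 90% interval: the 0.05 and 0.95 quantiles of Beta(26.0, 23.7).
Posterior mean ≈ 0.523, SD ≈ 0.070; a Normal approximation gives roughly [0.408, 0.639].
Exact: F⁻¹(0.05) = 0.407; F⁻¹(0.95) = 0.638.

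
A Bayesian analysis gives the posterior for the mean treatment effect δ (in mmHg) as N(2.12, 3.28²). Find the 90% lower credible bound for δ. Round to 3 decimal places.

-2.083

Need L with P(δ ≥ L) = 0.90: L = 2.12 − z_{0.1}·3.28.
z = 1.282; L = 2.12 − 1.282 × 3.28 = -2.083.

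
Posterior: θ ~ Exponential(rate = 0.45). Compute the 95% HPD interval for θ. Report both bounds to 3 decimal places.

[0.000, 6.657]

The exponential density is strictly decreasing on [0, ∞), so the HPD interval is anchored at 0: [0, q] with P(θ ≤ q) = 0.95.
q = −ln(1 − 0.95) / 0.45 = 2.9957 / 0.45 = 6.657.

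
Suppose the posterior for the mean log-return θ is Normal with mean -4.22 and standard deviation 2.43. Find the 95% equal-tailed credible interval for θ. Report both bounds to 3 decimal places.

The posterior is symmetric, so the 95% equal-tailed interval is θ = -4.22 ± z·2.43 with z = 1.960.
Half-width: 1.960 × 2.43 = 4.763.
-4.22 − 4.763 = -8.983; -4.22 + 4.763 = 0.543.

[-8.983, 0.543]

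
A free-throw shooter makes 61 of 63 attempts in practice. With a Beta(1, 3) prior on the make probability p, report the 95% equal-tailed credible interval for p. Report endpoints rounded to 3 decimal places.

Posterior: Beta(1+61, 3+2) = Beta(62, 5).
Equal-tailed 95% interval: the 0.025 and 0.975 quantiles of Beta(62, 5).
Posterior mean ≈ 0.925, SD ≈ 0.032; a Normal approximation gives roughly [0.863, 0.988].
Exact: F⁻¹(0.025) = 0.852; F⁻¹(0.975) = 0.975.

[0.852, 0.975]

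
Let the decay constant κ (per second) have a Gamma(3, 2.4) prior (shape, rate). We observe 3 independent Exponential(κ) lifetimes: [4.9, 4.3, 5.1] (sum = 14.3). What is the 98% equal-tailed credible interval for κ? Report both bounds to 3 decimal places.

[0.107, 0.785]

Posterior: Gamma(3+3, 2.4+14.3) = Gamma(6, 16.7) (shape, rate).
Equal-tailed 98% interval: Gamma(6, 16.7) quantiles at 0.01 and 0.99.
Posterior mean ≈ 0.359, SD ≈ 0.147; a Normal approximation gives roughly [0.018, 0.701].
Exact: lower = 0.107; upper = 0.785.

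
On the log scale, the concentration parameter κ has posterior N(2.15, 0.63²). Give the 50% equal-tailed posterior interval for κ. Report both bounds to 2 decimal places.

On the log scale the 50% interval is 2.15 ± 0.674 × 0.63 = [1.7251, 2.5749].
Exponentiate: [e^1.7251, e^2.5749] = [5.61, 13.13].

[5.61, 13.13]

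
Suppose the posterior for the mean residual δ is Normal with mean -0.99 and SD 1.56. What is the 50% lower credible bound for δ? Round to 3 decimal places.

-0.990

Need L with P(δ ≥ L) = 0.50: L = -0.99 − z_{0.5}·1.56.
z = 0.000; L = -0.99 − 0.000 × 1.56 = -0.990.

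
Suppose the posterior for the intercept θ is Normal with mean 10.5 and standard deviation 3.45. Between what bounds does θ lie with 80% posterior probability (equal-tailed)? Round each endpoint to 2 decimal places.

The posterior is symmetric, so the 80% equal-tailed interval is θ = 10.5 ± z·3.45 with z = 1.282.
Half-width: 1.282 × 3.45 = 4.42.
10.5 − 4.42 = 6.08; 10.5 + 4.42 = 14.92.

[6.08, 14.92]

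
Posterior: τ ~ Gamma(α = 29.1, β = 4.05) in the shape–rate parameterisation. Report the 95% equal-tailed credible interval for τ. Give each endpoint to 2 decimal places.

[4.82, 10.02]

Posterior: Gamma(shape 29.1, rate 4.05).
Equal-tailed 95% interval: Gamma(29.1, 4.05) quantiles at 0.025 and 0.975.
Posterior mean ≈ 7.19, SD ≈ 1.33; a Normal approximation gives roughly [4.57, 9.80].
Exact: lower = 4.82; upper = 10.02.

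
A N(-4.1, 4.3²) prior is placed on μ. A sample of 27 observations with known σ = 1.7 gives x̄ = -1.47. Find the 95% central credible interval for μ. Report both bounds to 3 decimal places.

Posterior precision = 1/4.3² + 27/1.7² = 0.0541 + 9.3426 = 9.3966, so posterior SD = 0.3262.
Posterior mean = (-4.1/4.3² + 27·-1.47/1.7²) / 9.3966 = -1.4851.
Interval: -1.4851 ± 1.960 × 0.3262 → [-2.125, -0.846].

[-2.125, -0.846]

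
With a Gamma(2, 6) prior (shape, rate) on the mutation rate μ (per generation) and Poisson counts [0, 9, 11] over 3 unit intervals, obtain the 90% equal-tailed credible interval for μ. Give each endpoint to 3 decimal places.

Posterior: Gamma(2+20, 6+3) = Gamma(22, 9) (shape, rate).
Equal-tailed 90% interval: Gamma(22, 9) quantiles at 0.05 and 0.95.
Posterior mean ≈ 2.444, SD ≈ 0.521; a Normal approximation gives roughly [1.587, 3.302].
Exact: lower = 1.655; upper = 3.360.

[1.655, 3.360]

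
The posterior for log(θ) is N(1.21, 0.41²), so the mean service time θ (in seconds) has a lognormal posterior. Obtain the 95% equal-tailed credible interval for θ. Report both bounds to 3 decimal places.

[1.501, 7.490]

On the log scale the 95% interval is 1.21 ± 1.960 × 0.41 = [0.4064, 2.0136].
Exponentiate: [e^0.4064, e^2.0136] = [1.501, 7.490].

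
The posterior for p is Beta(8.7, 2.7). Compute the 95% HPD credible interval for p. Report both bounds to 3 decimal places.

[0.529, 0.970]

The posterior is unimodal and skewed, so the HPD interval has equal density at both endpoints and is the shortest 95% interval.
Solving f(0.529) = f(0.970) with F(0.970) − F(0.529) = 0.95 gives [0.529, 0.970].
For comparison, the equal-tailed interval is [0.491, 0.949]; the HPD is narrower and shifted toward the mode.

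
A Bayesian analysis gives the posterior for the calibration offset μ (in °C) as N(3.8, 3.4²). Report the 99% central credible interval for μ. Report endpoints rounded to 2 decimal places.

[-4.96, 12.56]

The posterior is symmetric, so the 99% equal-tailed interval is μ = 3.8 ± z·3.4 with z = 2.576.
Half-width: 2.576 × 3.4 = 8.76.
3.8 − 8.76 = -4.96; 3.8 + 8.76 = 12.56.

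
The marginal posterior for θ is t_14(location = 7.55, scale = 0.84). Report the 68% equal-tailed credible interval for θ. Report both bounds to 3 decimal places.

The t_14 distribution is symmetric; the 68% interval is 7.55 ± t·0.84 with t_{0.84,14} = 1.031.
Half-width: 1.031 × 0.84 = 0.866.
7.55 − 0.866 = 6.684; 7.55 + 0.866 = 8.416.

[6.684, 8.416]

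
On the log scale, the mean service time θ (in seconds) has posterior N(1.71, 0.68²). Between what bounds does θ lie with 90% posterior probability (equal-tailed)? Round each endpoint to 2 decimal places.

On the log scale the 90% interval is 1.71 ± 1.645 × 0.68 = [0.5915, 2.8285].
Exponentiate: [e^0.5915, e^2.8285] = [1.81, 16.92].

[1.81, 16.92]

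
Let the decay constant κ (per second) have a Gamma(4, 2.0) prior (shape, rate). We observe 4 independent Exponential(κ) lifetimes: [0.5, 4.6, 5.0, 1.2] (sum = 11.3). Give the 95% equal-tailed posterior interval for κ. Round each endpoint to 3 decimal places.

Posterior: Gamma(4+4, 2.0+11.3) = Gamma(8, 13.3) (shape, rate).
Equal-tailed 95% interval: Gamma(8, 13.3) quantiles at 0.025 and 0.975.
Posterior mean ≈ 0.602, SD ≈ 0.213; a Normal approximation gives roughly [0.185, 1.018].
Exact: lower = 0.260; upper = 1.084.

[0.260, 1.084]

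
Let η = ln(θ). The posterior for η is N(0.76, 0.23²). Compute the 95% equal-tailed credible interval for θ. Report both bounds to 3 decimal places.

[1.362, 3.356]

On the log scale the 95% interval is 0.76 ± 1.960 × 0.23 = [0.3092, 1.2108].
Exponentiate: [e^0.3092, e^1.2108] = [1.362, 3.356].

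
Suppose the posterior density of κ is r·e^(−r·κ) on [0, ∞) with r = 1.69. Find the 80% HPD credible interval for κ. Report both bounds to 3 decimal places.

The exponential density is strictly decreasing on [0, ∞), so the HPD interval is anchored at 0: [0, q] with P(κ ≤ q) = 0.80.
q = −ln(1 − 0.80) / 1.69 = 1.6094 / 1.69 = 0.952.

[0.000, 0.952]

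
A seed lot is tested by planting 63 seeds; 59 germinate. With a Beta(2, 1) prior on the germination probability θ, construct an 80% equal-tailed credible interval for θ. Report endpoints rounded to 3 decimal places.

Posterior: Beta(2+59, 1+4) = Beta(61, 5).
Equal-tailed 80% interval: the 0.1 and 0.9 quantiles of Beta(61, 5).
Posterior mean ≈ 0.924, SD ≈ 0.032; a Normal approximation gives roughly [0.883, 0.966].
Exact: F⁻¹(0.1) = 0.881; F⁻¹(0.9) = 0.962.

[0.881, 0.962]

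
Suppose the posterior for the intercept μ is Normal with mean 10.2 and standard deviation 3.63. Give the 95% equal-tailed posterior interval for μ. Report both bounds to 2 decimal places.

The posterior is symmetric, so the 95% equal-tailed interval is μ = 10.2 ± z·3.63 with z = 1.960.
Half-width: 1.960 × 3.63 = 7.11.
10.2 − 7.11 = 3.09; 10.2 + 7.11 = 17.31.

[3.09, 17.31]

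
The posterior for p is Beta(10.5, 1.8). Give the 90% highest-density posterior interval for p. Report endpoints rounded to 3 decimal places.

The posterior is unimodal and skewed, so the HPD interval has equal density at both endpoints and is the shortest 90% interval.
Solving f(0.716) = f(0.994) with F(0.994) − F(0.716) = 0.90 gives [0.716, 0.994].
For comparison, the equal-tailed interval is [0.666, 0.975]; the HPD is narrower and shifted toward the mode.

[0.716, 0.994]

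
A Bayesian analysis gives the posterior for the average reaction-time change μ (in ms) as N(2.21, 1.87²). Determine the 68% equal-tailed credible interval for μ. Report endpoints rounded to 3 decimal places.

[0.350, 4.070]

The posterior is symmetric, so the 68% equal-tailed interval is μ = 2.21 ± z·1.87 with z = 0.994.
Half-width: 0.994 × 1.87 = 1.860.
2.21 − 1.860 = 0.350; 2.21 + 1.860 = 4.070.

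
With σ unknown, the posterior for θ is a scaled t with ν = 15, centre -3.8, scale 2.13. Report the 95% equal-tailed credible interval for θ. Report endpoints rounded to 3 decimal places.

[-8.340, 0.740]

The t_15 distribution is symmetric; the 95% interval is -3.8 ± t·2.13 with t_{0.975,15} = 2.131.
Half-width: 2.131 × 2.13 = 4.540.
-3.8 − 4.540 = -8.340; -3.8 + 4.540 = 0.740.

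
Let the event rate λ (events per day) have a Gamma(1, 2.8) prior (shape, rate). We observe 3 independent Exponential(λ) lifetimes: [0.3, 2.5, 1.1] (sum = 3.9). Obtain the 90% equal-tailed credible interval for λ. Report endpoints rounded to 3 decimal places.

[0.204, 1.157]

Posterior: Gamma(1+3, 2.8+3.9) = Gamma(4, 6.7) (shape, rate).
Equal-tailed 90% interval: Gamma(4, 6.7) quantiles at 0.05 and 0.95.
Posterior mean ≈ 0.597, SD ≈ 0.299; a Normal approximation gives roughly [0.106, 1.088].
Exact: lower = 0.204; upper = 1.157.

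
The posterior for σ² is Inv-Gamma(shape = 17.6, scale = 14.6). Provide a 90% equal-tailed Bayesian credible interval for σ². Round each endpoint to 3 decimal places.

Inverse-Gamma(17.6, 14.6) quantiles: F⁻¹(0.05) and F⁻¹(0.95).
Equivalently, 1/σ² ~ Gamma(17.6, rate = 14.6); invert its 0.95 and 0.05 quantiles.
Posterior mean ≈ 0.880, SD ≈ 0.223; a Normal approximation gives roughly [0.513, 1.246].
Exact: lower = 0.584; upper = 1.291.

[0.584, 1.291]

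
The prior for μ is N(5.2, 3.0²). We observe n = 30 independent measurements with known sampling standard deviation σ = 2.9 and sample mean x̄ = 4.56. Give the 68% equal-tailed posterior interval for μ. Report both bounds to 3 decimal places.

[4.061, 5.098]

Posterior precision = 1/3.0² + 30/2.9² = 0.1111 + 3.5672 = 3.6783, so posterior SD = 0.5214.
Posterior mean = (5.2/3.0² + 30·4.56/2.9²) / 3.6783 = 4.5793.
Interval: 4.5793 ± 0.994 × 0.5214 → [4.061, 5.098].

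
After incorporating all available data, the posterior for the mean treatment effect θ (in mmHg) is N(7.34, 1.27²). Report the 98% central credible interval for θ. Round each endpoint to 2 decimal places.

The posterior is symmetric, so the 98% equal-tailed interval is θ = 7.34 ± z·1.27 with z = 2.326.
Half-width: 2.326 × 1.27 = 2.95.
7.34 − 2.95 = 4.39; 7.34 + 2.95 = 10.29.

[4.39, 10.29]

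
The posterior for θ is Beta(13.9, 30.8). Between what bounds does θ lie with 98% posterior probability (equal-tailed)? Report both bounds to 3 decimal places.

Posterior: Beta(13.9, 30.8).
Equal-tailed 98% interval: the 0.01 and 0.99 quantiles of Beta(13.9, 30.8).
Posterior mean ≈ 0.311, SD ≈ 0.068; a Normal approximation gives roughly [0.152, 0.470].
Exact: F⁻¹(0.01) = 0.166; F⁻¹(0.99) = 0.480.

[0.166, 0.480]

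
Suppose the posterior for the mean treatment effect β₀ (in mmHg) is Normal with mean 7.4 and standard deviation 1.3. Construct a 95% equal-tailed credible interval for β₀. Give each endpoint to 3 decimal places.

The posterior is symmetric, so the 95% equal-tailed interval is β₀ = 7.4 ± z·1.3 with z = 1.960.
Half-width: 1.960 × 1.3 = 2.548.
7.4 − 2.548 = 4.852; 7.4 + 2.548 = 9.948.

[4.852, 9.948]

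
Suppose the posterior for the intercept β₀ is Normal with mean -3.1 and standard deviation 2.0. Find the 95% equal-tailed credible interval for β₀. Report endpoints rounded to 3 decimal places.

[-7.020, 0.820]

The posterior is symmetric, so the 95% equal-tailed interval is β₀ = -3.1 ± z·2.0 with z = 1.960.
Half-width: 1.960 × 2.0 = 3.920.
-3.1 − 3.920 = -7.020; -3.1 + 3.920 = 0.820.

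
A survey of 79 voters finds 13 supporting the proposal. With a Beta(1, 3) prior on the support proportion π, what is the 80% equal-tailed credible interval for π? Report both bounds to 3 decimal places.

Posterior: Beta(1+13, 3+66) = Beta(14, 69).
Equal-tailed 80% interval: the 0.1 and 0.9 quantiles of Beta(14, 69).
Posterior mean ≈ 0.169, SD ≈ 0.041; a Normal approximation gives roughly [0.116, 0.221].
Exact: F⁻¹(0.1) = 0.118; F⁻¹(0.9) = 0.223.

[0.118, 0.223]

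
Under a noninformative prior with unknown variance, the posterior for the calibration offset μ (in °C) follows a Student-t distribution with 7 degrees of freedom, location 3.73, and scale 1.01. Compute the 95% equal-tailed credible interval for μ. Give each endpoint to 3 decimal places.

The t_7 distribution is symmetric; the 95% interval is 3.73 ± t·1.01 with t_{0.975,7} = 2.365.
Half-width: 2.365 × 1.01 = 2.388.
3.73 − 2.388 = 1.342; 3.73 + 2.388 = 6.118.

[1.342, 6.118]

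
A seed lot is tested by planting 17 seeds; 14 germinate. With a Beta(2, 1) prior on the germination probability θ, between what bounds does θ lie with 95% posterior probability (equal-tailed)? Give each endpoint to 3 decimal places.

Posterior: Beta(2+14, 1+3) = Beta(16, 4).
Equal-tailed 95% interval: the 0.025 and 0.975 quantiles of Beta(16, 4).
Posterior mean ≈ 0.800, SD ≈ 0.087; a Normal approximation gives roughly [0.629, 0.971].
Exact: F⁻¹(0.025) = 0.604; F⁻¹(0.975) = 0.939.

[0.604, 0.939]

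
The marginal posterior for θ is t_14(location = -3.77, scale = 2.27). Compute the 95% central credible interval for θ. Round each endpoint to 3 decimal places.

[-8.639, 1.099]

The t_14 distribution is symmetric; the 95% interval is -3.77 ± t·2.27 with t_{0.975,14} = 2.145.
Half-width: 2.145 × 2.27 = 4.869.
-3.77 − 4.869 = -8.639; -3.77 + 4.869 = 1.099.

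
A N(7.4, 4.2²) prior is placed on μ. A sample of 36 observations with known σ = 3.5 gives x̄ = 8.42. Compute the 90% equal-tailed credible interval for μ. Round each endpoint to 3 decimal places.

[7.450, 9.351]

Posterior precision = 1/4.2² + 36/3.5² = 0.0567 + 2.9388 = 2.9955, so posterior SD = 0.5778.
Posterior mean = (7.4/4.2² + 36·8.42/3.5²) / 2.9955 = 8.4007.
Interval: 8.4007 ± 1.645 × 0.5778 → [7.450, 9.351].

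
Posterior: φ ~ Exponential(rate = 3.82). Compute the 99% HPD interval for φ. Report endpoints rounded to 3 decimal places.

[0.000, 1.206]

The exponential density is strictly decreasing on [0, ∞), so the HPD interval is anchored at 0: [0, q] with P(φ ≤ q) = 0.99.
q = −ln(1 − 0.99) / 3.82 = 4.6052 / 3.82 = 1.206.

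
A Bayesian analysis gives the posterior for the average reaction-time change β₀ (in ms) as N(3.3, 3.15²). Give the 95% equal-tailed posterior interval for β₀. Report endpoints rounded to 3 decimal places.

The posterior is symmetric, so the 95% equal-tailed interval is β₀ = 3.3 ± z·3.15 with z = 1.960.
Half-width: 1.960 × 3.15 = 6.174.
3.3 − 6.174 = -2.874; 3.3 + 6.174 = 9.474.

[-2.874, 9.474]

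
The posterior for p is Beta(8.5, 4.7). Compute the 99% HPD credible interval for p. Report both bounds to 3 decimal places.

[0.316, 0.922]

The posterior is unimodal and skewed, so the HPD interval has equal density at both endpoints and is the shortest 99% interval.
Solving f(0.316) = f(0.922) with F(0.922) − F(0.316) = 0.99 gives [0.316, 0.922].
For comparison, the equal-tailed interval is [0.301, 0.911]; the HPD is narrower and shifted toward the mode.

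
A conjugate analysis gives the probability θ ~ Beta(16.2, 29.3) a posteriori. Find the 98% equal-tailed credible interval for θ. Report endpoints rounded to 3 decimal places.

[0.204, 0.526]

Posterior: Beta(16.2, 29.3).
Equal-tailed 98% interval: the 0.01 and 0.99 quantiles of Beta(16.2, 29.3).
Posterior mean ≈ 0.356, SD ≈ 0.070; a Normal approximation gives roughly [0.193, 0.519].
Exact: F⁻¹(0.01) = 0.204; F⁻¹(0.99) = 0.526.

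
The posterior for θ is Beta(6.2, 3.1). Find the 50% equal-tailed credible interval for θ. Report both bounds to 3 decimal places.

[0.568, 0.777]

Posterior: Beta(6.2, 3.1).
Equal-tailed 50% interval: the 0.25 and 0.75 quantiles of Beta(6.2, 3.1).
Posterior mean ≈ 0.667, SD ≈ 0.147; a Normal approximation gives roughly [0.568, 0.766].
Exact: F⁻¹(0.25) = 0.568; F⁻¹(0.75) = 0.777.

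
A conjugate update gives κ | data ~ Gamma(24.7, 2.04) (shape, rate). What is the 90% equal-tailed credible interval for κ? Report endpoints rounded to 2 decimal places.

[8.40, 16.37]

Posterior: Gamma(shape 24.7, rate 2.04).
Equal-tailed 90% interval: Gamma(24.7, 2.04) quantiles at 0.05 and 0.95.
Posterior mean ≈ 12.11, SD ≈ 2.44; a Normal approximation gives roughly [8.10, 16.12].
Exact: lower = 8.40; upper = 16.37.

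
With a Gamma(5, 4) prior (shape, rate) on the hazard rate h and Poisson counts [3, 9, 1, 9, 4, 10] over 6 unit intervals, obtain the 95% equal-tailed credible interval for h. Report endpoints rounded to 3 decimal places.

[2.942, 5.447]

Posterior: Gamma(5+36, 4+6) = Gamma(41, 10) (shape, rate).
Equal-tailed 95% interval: Gamma(41, 10) quantiles at 0.025 and 0.975.
Posterior mean ≈ 4.100, SD ≈ 0.640; a Normal approximation gives roughly [2.845, 5.355].
Exact: lower = 2.942; upper = 5.447.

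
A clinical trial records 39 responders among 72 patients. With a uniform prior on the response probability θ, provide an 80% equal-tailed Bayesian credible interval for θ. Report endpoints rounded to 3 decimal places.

[0.466, 0.614]

Posterior: Beta(1+39, 1+33) = Beta(40, 34).
Equal-tailed 80% interval: the 0.1 and 0.9 quantiles of Beta(40, 34).
Posterior mean ≈ 0.541, SD ≈ 0.058; a Normal approximation gives roughly [0.467, 0.614].
Exact: F⁻¹(0.1) = 0.466; F⁻¹(0.9) = 0.614.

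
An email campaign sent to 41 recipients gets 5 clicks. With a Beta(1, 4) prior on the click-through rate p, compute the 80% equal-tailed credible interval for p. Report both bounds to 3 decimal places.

Posterior: Beta(1+5, 4+36) = Beta(6, 40).
Equal-tailed 80% interval: the 0.1 and 0.9 quantiles of Beta(6, 40).
Posterior mean ≈ 0.130, SD ≈ 0.049; a Normal approximation gives roughly [0.067, 0.193].
Exact: F⁻¹(0.1) = 0.072; F⁻¹(0.9) = 0.196.

[0.072, 0.196]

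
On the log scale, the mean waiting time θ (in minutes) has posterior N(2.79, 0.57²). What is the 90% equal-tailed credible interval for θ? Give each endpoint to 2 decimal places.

On the log scale the 90% interval is 2.79 ± 1.645 × 0.57 = [1.8524, 3.7276].
Exponentiate: [e^1.8524, e^3.7276] = [6.38, 41.58].

[6.38, 41.58]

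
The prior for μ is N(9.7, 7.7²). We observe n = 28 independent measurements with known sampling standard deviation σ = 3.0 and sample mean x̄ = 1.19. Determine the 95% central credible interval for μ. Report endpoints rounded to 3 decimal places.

Posterior precision = 1/7.7² + 28/3.0² = 0.0169 + 3.1111 = 3.1280, so posterior SD = 0.5654.
Posterior mean = (9.7/7.7² + 28·1.19/3.0²) / 3.1280 = 1.2359.
Interval: 1.2359 ± 1.960 × 0.5654 → [0.128, 2.344].

[0.128, 2.344]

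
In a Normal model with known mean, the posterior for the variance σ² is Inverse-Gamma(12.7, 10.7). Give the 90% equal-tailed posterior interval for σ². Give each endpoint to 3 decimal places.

Inverse-Gamma(12.7, 10.7) quantiles: F⁻¹(0.05) and F⁻¹(0.95).
Equivalently, 1/σ² ~ Gamma(12.7, rate = 10.7); invert its 0.95 and 0.05 quantiles.
Posterior mean ≈ 0.915, SD ≈ 0.280; a Normal approximation gives roughly [0.455, 1.374].
Exact: lower = 0.561; upper = 1.435.

[0.561, 1.435]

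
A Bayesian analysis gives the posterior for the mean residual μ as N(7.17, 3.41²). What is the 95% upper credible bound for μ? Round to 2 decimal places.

Need U with P(μ ≤ U) = 0.95: U = 7.17 + z_{0.05}·3.41.
z = 1.645; U = 7.17 + 1.645 × 3.41 = 12.78.

12.78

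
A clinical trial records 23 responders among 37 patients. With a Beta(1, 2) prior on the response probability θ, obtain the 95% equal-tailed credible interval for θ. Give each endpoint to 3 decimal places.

[0.446, 0.744]

Posterior: Beta(1+23, 2+14) = Beta(24, 16).
Equal-tailed 95% interval: the 0.025 and 0.975 quantiles of Beta(24, 16).
Posterior mean ≈ 0.600, SD ≈ 0.077; a Normal approximation gives roughly [0.450, 0.750].
Exact: F⁻¹(0.025) = 0.446; F⁻¹(0.975) = 0.744.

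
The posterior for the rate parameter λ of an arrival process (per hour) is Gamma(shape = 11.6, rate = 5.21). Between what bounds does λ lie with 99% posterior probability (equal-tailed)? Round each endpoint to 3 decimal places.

[0.901, 4.267]

Posterior: Gamma(shape 11.6, rate 5.21).
Equal-tailed 99% interval: Gamma(11.6, 5.21) quantiles at 0.005 and 0.995.
Posterior mean ≈ 2.226, SD ≈ 0.654; a Normal approximation gives roughly [0.543, 3.910].
Exact: lower = 0.901; upper = 4.267.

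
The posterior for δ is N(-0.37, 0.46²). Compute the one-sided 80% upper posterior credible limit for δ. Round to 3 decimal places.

0.017

Need U with P(δ ≤ U) = 0.80: U = -0.37 + z_{0.2}·0.46.
z = 0.842; U = -0.37 + 0.842 × 0.46 = 0.017.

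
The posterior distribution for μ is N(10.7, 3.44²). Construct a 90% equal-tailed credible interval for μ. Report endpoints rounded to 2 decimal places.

[5.04, 16.36]

The posterior is symmetric, so the 90% equal-tailed interval is μ = 10.7 ± z·3.44 with z = 1.645.
Half-width: 1.645 × 3.44 = 5.66.
10.7 − 5.66 = 5.04; 10.7 + 5.66 = 16.36.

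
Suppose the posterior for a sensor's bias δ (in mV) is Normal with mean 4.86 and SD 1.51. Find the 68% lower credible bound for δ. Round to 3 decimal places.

4.154

Need L with P(δ ≥ L) = 0.68: L = 4.86 − z_{0.32}·1.51.
z = 0.468; L = 4.86 − 0.468 × 1.51 = 4.154.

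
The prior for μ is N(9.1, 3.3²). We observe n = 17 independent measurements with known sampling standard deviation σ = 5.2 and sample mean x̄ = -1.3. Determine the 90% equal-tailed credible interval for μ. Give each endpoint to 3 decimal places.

[-1.912, 1.963]

Posterior precision = 1/3.3² + 17/5.2² = 0.0918 + 0.6287 = 0.7205, so posterior SD = 1.1781.
Posterior mean = (9.1/3.3² + 17·-1.3/5.2²) / 0.7205 = 0.0254.
Interval: 0.0254 ± 1.645 × 1.1781 → [-1.912, 1.963].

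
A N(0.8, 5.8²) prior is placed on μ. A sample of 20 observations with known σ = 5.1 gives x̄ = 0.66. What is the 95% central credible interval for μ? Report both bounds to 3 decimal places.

Posterior precision = 1/5.8² + 20/5.1² = 0.0297 + 0.7689 = 0.7987, so posterior SD = 1.1190.
Posterior mean = (0.8/5.8² + 20·0.66/5.1²) / 0.7987 = 0.6652.
Interval: 0.6652 ± 1.960 × 1.1190 → [-1.528, 2.858].

[-1.528, 2.858]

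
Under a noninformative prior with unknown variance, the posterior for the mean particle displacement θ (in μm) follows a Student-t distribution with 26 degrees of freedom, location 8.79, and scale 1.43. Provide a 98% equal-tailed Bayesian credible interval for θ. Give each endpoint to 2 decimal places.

[5.25, 12.33]

The t_26 distribution is symmetric; the 98% interval is 8.79 ± t·1.43 with t_{0.99,26} = 2.479.
Half-width: 2.479 × 1.43 = 3.54.
8.79 − 3.54 = 5.25; 8.79 + 3.54 = 12.33.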